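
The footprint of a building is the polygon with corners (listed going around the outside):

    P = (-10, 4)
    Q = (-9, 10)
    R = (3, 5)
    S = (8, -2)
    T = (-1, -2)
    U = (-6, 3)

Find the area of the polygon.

Apply Gauss's area formula: 2A = Σ (x_i·y_{i+1} − x_{i+1}·y_i), indices taken mod 6.
Σ = (-64) + (-75) + (-46) + (-18) + (-15) + (6) = -212
Area = |Σ|/2 = 106.

106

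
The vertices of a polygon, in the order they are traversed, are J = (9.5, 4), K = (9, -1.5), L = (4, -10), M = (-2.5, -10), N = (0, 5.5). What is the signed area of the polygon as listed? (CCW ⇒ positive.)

J→K: (9.5)(-1.5) − (9)(4) = -50.25
K→L: (9)(-10) − (4)(-1.5) = -84
L→M: (4)(-10) − (-2.5)(-10) = -65
M→N: (-2.5)(5.5) − (0)(-10) = -13.75
N→J: (0)(4) − (9.5)(5.5) = -52.25
Σ = -265.25
Signed area = Σ/2 = -132.625 (negative ⇒ clockwise traversal).

-132.625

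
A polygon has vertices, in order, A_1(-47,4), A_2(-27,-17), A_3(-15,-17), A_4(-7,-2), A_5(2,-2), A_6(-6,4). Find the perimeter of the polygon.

118

|A_1A_2| = √((20)² + (-21)²) = √841 = 29
|A_2A_3| = √((12)² + (0)²) = √144 = 12
|A_3A_4| = √((8)² + (15)²) = √289 = 17
|A_4A_5| = √((9)² + (0)²) = √81 = 9
|A_5A_6| = √((-8)² + (6)²) = √100 = 10
|A_6A_1| = √((-41)² + (0)²) = √1681 = 41
Perimeter = 29 + 12 + 17 + 9 + 10 + 41 = 118.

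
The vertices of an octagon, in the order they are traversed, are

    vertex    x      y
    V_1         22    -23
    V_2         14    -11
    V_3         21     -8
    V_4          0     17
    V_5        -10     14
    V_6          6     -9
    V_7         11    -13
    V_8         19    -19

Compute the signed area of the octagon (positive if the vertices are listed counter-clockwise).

Apply Gauss's area formula: 2A = Σ (x_i·y_{i+1} − x_{i+1}·y_i), indices taken mod 8.
Cross-terms: 80, 119, 357, 170, 6, 21, 38, -19  ⇒  Σ = 772
Signed area = Σ/2 = 386 (positive ⇒ counter-clockwise traversal).

386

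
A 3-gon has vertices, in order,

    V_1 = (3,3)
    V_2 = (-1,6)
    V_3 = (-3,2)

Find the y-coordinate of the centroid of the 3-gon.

11/3

Apply the shoelace (surveyor's) formula. First the cross-terms c_i = x_i·y_{i+1} − x_{i+1}·y_i:
  21, 16, -15  ⇒  2A = 22, A = 11.
Then Σ (y_i + y_{i+1})·c_i = 242, so ȳ = 242 / (6·11) = 11/3.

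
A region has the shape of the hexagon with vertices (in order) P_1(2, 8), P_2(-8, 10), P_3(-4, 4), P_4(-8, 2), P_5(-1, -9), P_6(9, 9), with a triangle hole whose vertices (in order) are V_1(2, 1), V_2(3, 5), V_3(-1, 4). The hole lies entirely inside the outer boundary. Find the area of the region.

Outer boundary:
Apply Gauss's area formula: 2A = Σ (x_i·y_{i+1} − x_{i+1}·y_i), indices taken mod 6.
Σ = (84) + (8) + (24) + (74) + (72) + (54) = 316
Area = |Σ|/2 = 158.
Hole:
Apply the shoelace formula: 2A = Σ (x_i·y_{i+1} − x_{i+1}·y_i), indices taken mod 3.
V_1→V_2: (2)(5) − (3)(1) = 7
V_2→V_3: (3)(4) − (-1)(5) = 17
V_3→V_1: (-1)(1) − (2)(4) = -9
Σ = 15
Area = |Σ|/2 = 7.5.
Net area = 158 − 7.5 = 150.5.

150.5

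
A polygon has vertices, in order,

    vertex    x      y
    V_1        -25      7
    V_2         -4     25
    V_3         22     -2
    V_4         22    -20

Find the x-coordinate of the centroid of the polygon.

Apply the shoelace (surveyor's) formula. First the cross-terms c_i = x_i·y_{i+1} − x_{i+1}·y_i:
  -597, -542, -396, -346  ⇒  2A = -1881, A = -940.5.
Then Σ (x_i + x_{i+1})·c_i = -8829, so x̄ = -8829 / (6·(-940.5)) = 327/209.

327/209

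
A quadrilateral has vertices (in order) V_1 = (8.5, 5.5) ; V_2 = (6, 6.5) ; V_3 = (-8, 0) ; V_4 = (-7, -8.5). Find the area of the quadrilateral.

Apply the shoelace (surveyor's) formula: 2A = Σ (x_i·y_{i+1} − x_{i+1}·y_i), indices taken mod 4.
Σ = (22.25) + (52) + (68) + (33.75) = 176
Area = |Σ|/2 = 88.

88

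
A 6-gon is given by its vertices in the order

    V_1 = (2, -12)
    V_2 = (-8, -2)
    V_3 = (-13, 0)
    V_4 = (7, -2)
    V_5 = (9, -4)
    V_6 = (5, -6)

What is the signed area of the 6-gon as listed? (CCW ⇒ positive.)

-96

Σ = (-100) + (-26) + (26) + (-10) + (-34) + (-48) = -192
Signed area = Σ/2 = -96 (negative ⇒ clockwise traversal).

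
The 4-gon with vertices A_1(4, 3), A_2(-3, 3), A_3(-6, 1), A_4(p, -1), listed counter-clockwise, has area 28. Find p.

Write out the shoelace sum; only the two edges meeting at A_4 involve p:
2·Area = [((-6)·(-1) − p·1) + (p·3 − 4·(-1))] + 36
       = 2·p + 46 = 56
⇒ p = 5.

5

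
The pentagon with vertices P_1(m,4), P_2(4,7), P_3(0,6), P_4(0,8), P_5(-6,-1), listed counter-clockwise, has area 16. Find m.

0

The doubled signed area Σ (x_i y_{i+1} − x_{i+1} y_i) is linear in m.
With m=0 it equals 32; the coefficient of m is 8 (from the two edges through P_1).
So 8·m + 32 = 2·16 = 32 ⇒ m = 0.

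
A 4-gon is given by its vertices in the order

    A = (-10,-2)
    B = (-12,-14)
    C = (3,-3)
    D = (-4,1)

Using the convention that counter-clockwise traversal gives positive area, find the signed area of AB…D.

Apply the shoelace (surveyor's) formula: 2A = Σ (x_i·y_{i+1} − x_{i+1}·y_i), indices taken mod 4.
Σ = (116) + (78) + (-9) + (18) = 203
Signed area = Σ/2 = 101.5 (positive ⇒ counter-clockwise traversal).

101.5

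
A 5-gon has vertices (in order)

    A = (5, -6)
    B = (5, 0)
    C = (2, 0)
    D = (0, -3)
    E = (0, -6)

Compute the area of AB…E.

Σ = (30) + (0) + (-6) + (0) + (30) = 54
Area = |Σ|/2 = 27.

27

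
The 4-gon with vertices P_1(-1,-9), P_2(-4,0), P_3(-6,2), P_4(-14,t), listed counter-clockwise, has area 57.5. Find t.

-1

The doubled signed area Σ (x_i y_{i+1} − x_{i+1} y_i) is linear in t.
With t=0 it equals 110; the coefficient of t is -5 (from the two edges through P_4).
So -5·t + 110 = 2·57.5 = 115 ⇒ t = -1.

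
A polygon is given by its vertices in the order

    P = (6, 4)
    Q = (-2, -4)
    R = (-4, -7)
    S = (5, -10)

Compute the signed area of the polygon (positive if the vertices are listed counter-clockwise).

Cross-terms: -16, -2, 75, 80  ⇒  Σ = 137
Signed area = Σ/2 = 68.5 (positive ⇒ counter-clockwise traversal).

68.5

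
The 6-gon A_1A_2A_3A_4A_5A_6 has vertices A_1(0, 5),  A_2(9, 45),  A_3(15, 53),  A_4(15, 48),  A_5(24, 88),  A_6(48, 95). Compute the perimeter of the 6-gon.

|A_1A_2| = √((9)² + (40)²) = √1681 = 41
|A_2A_3| = √((6)² + (8)²) = √100 = 10
|A_3A_4| = √((0)² + (-5)²) = √25 = 5
|A_4A_5| = √((9)² + (40)²) = √1681 = 41
|A_5A_6| = √((24)² + (7)²) = √625 = 25
|A_6A_1| = √((-48)² + (-90)²) = √10404 = 102
Perimeter = 41 + 10 + 5 + 41 + 25 + 102 = 224.

224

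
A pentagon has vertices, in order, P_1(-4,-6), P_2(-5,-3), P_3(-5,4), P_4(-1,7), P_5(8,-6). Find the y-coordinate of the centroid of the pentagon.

Apply the shoelace formula. First the cross-terms c_i = x_i·y_{i+1} − x_{i+1}·y_i:
  -18, -35, -31, -50, -72  ⇒  2A = -206, A = -103.
Then Σ (y_i + y_{i+1})·c_i = 600, so ȳ = 600 / (6·(-103)) = -100/103.

-100/103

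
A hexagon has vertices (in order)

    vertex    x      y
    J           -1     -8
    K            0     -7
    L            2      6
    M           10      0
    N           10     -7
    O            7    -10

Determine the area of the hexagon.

Apply Gauss's area formula: 2A = Σ (x_i·y_{i+1} − x_{i+1}·y_i), indices taken mod 6.
Σ = (7) + (14) + (-60) + (-70) + (-51) + (-66) = -226
Area = |Σ|/2 = 113.

113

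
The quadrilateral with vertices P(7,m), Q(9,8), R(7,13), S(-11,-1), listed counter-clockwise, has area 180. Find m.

Write out the shoelace sum; only the two edges meeting at P involve m:
2·Area = [((-11)·m − 7·(-1)) + (7·8 − 9·m)] + 197
       = -20·m + 260 = 360
⇒ m = -5.

-5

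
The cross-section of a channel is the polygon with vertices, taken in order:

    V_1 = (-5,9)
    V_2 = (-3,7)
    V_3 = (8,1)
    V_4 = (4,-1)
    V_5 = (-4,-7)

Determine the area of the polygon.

Apply the shoelace (surveyor's) formula: 2A = Σ (x_i·y_{i+1} − x_{i+1}·y_i), indices taken mod 5.
V_1→V_2: (-5)(7) − (-3)(9) = -8
V_2→V_3: (-3)(1) − (8)(7) = -59
V_3→V_4: (8)(-1) − (4)(1) = -12
V_4→V_5: (4)(-7) − (-4)(-1) = -32
V_5→V_1: (-4)(9) − (-5)(-7) = -71
Σ = -182
Area = |Σ|/2 = 91.

91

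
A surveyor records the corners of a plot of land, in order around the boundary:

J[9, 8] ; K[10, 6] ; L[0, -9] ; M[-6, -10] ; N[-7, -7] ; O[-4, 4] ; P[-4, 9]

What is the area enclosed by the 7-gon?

Σ = (-26) + (-90) + (-54) + (-28) + (-56) + (-20) + (-113) = -387
Area = |Σ|/2 = 193.5.

193.5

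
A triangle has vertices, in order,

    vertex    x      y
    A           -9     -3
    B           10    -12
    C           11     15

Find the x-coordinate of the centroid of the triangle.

4

Apply the shoelace (surveyor's) formula. First the cross-terms c_i = x_i·y_{i+1} − x_{i+1}·y_i:
  138, 282, 102  ⇒  2A = 522, A = 261.
Then Σ (x_i + x_{i+1})·c_i = 6264, so x̄ = 6264 / (6·261) = 4.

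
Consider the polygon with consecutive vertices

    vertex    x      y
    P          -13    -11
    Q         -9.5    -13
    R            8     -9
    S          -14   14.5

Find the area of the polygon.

293.25

Apply Gauss's area formula: 2A = Σ (x_i·y_{i+1} − x_{i+1}·y_i), indices taken mod 4.
Cross-terms: 64.5, 189.5, -10, 342.5  ⇒  Σ = 586.5
Area = |Σ|/2 = 293.25.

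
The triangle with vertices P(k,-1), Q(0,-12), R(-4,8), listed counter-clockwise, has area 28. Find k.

The doubled signed area Σ (x_i y_{i+1} − x_{i+1} y_i) is linear in k.
With k=0 it equals -44; the coefficient of k is -20 (from the two edges through P).
So -20·k + -44 = 2·28 = 56 ⇒ k = -5.

-5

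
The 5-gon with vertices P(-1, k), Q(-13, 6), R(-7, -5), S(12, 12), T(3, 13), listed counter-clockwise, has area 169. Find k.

8

The doubled signed area Σ (x_i y_{i+1} − x_{i+1} y_i) is linear in k.
With k=0 it equals 210; the coefficient of k is 16 (from the two edges through P).
So 16·k + 210 = 2·169 = 338 ⇒ k = 8.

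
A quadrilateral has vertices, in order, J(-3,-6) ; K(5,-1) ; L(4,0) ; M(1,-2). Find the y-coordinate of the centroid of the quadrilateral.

Apply the shoelace formula. First the cross-terms c_i = x_i·y_{i+1} − x_{i+1}·y_i:
  33, 4, -8, -12  ⇒  2A = 17, A = 8.5.
Then Σ (y_i + y_{i+1})·c_i = -123, so ȳ = -123 / (6·8.5) = -41/17.

-41/17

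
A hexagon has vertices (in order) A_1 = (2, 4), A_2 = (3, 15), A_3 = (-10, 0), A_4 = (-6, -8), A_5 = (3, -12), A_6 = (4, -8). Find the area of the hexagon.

200

Apply the shoelace formula: 2A = Σ (x_i·y_{i+1} − x_{i+1}·y_i), indices taken mod 6.
A_1→A_2: (2)(15) − (3)(4) = 18
A_2→A_3: (3)(0) − (-10)(15) = 150
A_3→A_4: (-10)(-8) − (-6)(0) = 80
A_4→A_5: (-6)(-12) − (3)(-8) = 96
A_5→A_6: (3)(-8) − (4)(-12) = 24
A_6→A_1: (4)(4) − (2)(-8) = 32
Σ = 400
Area = |Σ|/2 = 200.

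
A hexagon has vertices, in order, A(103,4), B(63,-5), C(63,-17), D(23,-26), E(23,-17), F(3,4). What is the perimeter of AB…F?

|AB| = √((-40)² + (-9)²) = √1681 = 41
|BC| = √((0)² + (-12)²) = √144 = 12
|CD| = √((-40)² + (-9)²) = √1681 = 41
|DE| = √((0)² + (9)²) = √81 = 9
|EF| = √((-20)² + (21)²) = √841 = 29
|FA| = √((100)² + (0)²) = √10000 = 100
Perimeter = 41 + 12 + 41 + 9 + 29 + 100 = 232.

232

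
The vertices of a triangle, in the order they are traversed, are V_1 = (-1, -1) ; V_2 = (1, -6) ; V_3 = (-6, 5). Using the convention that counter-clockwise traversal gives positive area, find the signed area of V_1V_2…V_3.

-6.5

Cross-terms: 7, -31, 11  ⇒  Σ = -13
Signed area = Σ/2 = -6.5 (negative ⇒ clockwise traversal).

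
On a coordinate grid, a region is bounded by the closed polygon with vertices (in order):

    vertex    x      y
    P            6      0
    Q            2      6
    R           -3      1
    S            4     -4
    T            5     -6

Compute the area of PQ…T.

P→Q: (6)(6) − (2)(0) = 36
Q→R: (2)(1) − (-3)(6) = 20
R→S: (-3)(-4) − (4)(1) = 8
S→T: (4)(-6) − (5)(-4) = -4
T→P: (5)(0) − (6)(-6) = 36
Σ = 96
Area = |Σ|/2 = 48.

48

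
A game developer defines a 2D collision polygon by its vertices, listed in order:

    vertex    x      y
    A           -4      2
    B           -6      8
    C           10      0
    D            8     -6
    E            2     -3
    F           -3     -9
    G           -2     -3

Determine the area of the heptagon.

112

Σ = (-20) + (-80) + (-60) + (-12) + (-27) + (-9) + (-16) = -224
Area = |Σ|/2 = 112.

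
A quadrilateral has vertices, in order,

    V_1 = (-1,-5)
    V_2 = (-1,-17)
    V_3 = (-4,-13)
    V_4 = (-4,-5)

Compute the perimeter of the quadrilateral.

|V_1V_2| = √((0)² + (-12)²) = √144 = 12
|V_2V_3| = √((-3)² + (4)²) = √25 = 5
|V_3V_4| = √((0)² + (8)²) = √64 = 8
|V_4V_1| = √((3)² + (0)²) = √9 = 3
Perimeter = 12 + 5 + 8 + 3 = 28.

28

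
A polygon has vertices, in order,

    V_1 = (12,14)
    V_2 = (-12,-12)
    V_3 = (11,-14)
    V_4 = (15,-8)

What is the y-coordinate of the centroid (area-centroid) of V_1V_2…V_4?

-1075/282

Apply the shoelace (surveyor's) formula. First the cross-terms c_i = x_i·y_{i+1} − x_{i+1}·y_i:
  24, 300, 122, 306  ⇒  2A = 752, A = 376.
Then Σ (y_i + y_{i+1})·c_i = -8600, so ȳ = -8600 / (6·376) = -1075/282.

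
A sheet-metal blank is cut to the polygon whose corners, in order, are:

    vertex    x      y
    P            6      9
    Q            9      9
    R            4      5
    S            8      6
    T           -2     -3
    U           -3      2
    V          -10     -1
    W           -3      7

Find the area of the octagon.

Apply the shoelace formula: 2A = Σ (x_i·y_{i+1} − x_{i+1}·y_i), indices taken mod 8.
Σ = (-27) + (9) + (-16) + (-12) + (-13) + (23) + (-73) + (-69) = -178
Area = |Σ|/2 = 89.

89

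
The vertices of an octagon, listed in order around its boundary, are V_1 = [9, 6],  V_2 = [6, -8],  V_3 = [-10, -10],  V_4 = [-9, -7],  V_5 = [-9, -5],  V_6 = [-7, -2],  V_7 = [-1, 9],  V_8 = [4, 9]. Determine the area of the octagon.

235

Apply the shoelace formula: 2A = Σ (x_i·y_{i+1} − x_{i+1}·y_i), indices taken mod 8.
V_1→V_2: (9)(-8) − (6)(6) = -108
V_2→V_3: (6)(-10) − (-10)(-8) = -140
V_3→V_4: (-10)(-7) − (-9)(-10) = -20
V_4→V_5: (-9)(-5) − (-9)(-7) = -18
V_5→V_6: (-9)(-2) − (-7)(-5) = -17
V_6→V_7: (-7)(9) − (-1)(-2) = -65
V_7→V_8: (-1)(9) − (4)(9) = -45
V_8→V_1: (4)(6) − (9)(9) = -57
Σ = -470
Area = |Σ|/2 = 235.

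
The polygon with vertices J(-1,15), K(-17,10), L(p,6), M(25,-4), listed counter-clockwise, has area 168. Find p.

2

The doubled signed area Σ (x_i y_{i+1} − x_{i+1} y_i) is linear in p.
With p=0 it equals 364; the coefficient of p is -14 (from the two edges through L).
So -14·p + 364 = 2·168 = 336 ⇒ p = 2.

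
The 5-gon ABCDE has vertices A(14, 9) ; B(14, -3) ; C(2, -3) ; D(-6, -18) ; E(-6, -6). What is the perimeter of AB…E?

|AB| = √((0)² + (-12)²) = √144 = 12
|BC| = √((-12)² + (0)²) = √144 = 12
|CD| = √((-8)² + (-15)²) = √289 = 17
|DE| = √((0)² + (12)²) = √144 = 12
|EA| = √((20)² + (15)²) = √625 = 25
Perimeter = 12 + 12 + 17 + 12 + 25 = 78.

78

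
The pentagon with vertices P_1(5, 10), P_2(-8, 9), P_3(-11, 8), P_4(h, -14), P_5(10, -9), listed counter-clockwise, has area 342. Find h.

Write out the shoelace sum; only the two edges meeting at P_4 involve h:
2·Area = [((-11)·(-14) − h·8) + (h·(-9) − 10·(-14))] + 305
       = -17·h + 599 = 684
⇒ h = -5.

-5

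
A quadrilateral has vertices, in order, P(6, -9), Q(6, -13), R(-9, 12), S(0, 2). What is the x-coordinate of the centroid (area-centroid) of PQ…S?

7/33

Apply the shoelace (surveyor's) formula. First the cross-terms c_i = x_i·y_{i+1} − x_{i+1}·y_i:
  -24, -45, -18, -12  ⇒  2A = -99, A = -49.5.
Then Σ (x_i + x_{i+1})·c_i = -63, so x̄ = -63 / (6·(-49.5)) = 7/33.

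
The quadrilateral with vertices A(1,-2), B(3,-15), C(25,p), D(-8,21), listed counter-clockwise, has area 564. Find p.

22

Write out the shoelace sum; only the two edges meeting at C involve p:
2·Area = [(3·p − 25·(-15)) + (25·21 − (-8)·p)] + -14
       = 11·p + 886 = 1128
⇒ p = 22.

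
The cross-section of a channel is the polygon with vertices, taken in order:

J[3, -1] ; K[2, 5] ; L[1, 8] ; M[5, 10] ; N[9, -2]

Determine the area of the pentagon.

52.5

Σ = (17) + (11) + (-30) + (-100) + (-3) = -105
Area = |Σ|/2 = 52.5.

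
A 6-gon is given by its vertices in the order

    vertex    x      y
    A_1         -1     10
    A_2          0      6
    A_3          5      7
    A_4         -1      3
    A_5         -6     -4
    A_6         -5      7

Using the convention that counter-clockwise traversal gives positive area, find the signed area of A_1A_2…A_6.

-48.5

Apply Gauss's area formula: 2A = Σ (x_i·y_{i+1} − x_{i+1}·y_i), indices taken mod 6.
Σ = (-6) + (-30) + (22) + (22) + (-62) + (-43) = -97
Signed area = Σ/2 = -48.5 (negative ⇒ clockwise traversal).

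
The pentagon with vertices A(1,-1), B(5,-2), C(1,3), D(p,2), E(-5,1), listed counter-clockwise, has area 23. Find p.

-5

Write out the shoelace sum; only the two edges meeting at D involve p:
2·Area = [(1·2 − p·3) + (p·1 − (-5)·2)] + 24
       = -2·p + 36 = 46
⇒ p = -5.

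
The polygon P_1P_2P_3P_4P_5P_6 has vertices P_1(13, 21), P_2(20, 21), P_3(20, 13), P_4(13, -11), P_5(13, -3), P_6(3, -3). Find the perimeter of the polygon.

|P_1P_2| = √((7)² + (0)²) = √49 = 7
|P_2P_3| = √((0)² + (-8)²) = √64 = 8
|P_3P_4| = √((-7)² + (-24)²) = √625 = 25
|P_4P_5| = √((0)² + (8)²) = √64 = 8
|P_5P_6| = √((-10)² + (0)²) = √100 = 10
|P_6P_1| = √((10)² + (24)²) = √676 = 26
Perimeter = 7 + 8 + 25 + 8 + 10 + 26 = 84.

84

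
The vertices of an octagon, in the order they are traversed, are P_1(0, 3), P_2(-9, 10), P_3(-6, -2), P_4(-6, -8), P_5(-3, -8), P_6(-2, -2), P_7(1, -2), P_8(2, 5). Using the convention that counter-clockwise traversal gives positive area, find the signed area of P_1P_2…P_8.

Apply the shoelace (surveyor's) formula: 2A = Σ (x_i·y_{i+1} − x_{i+1}·y_i), indices taken mod 8.
P_1→P_2: (0)(10) − (-9)(3) = 27
P_2→P_3: (-9)(-2) − (-6)(10) = 78
P_3→P_4: (-6)(-8) − (-6)(-2) = 36
P_4→P_5: (-6)(-8) − (-3)(-8) = 24
P_5→P_6: (-3)(-2) − (-2)(-8) = -10
P_6→P_7: (-2)(-2) − (1)(-2) = 6
P_7→P_8: (1)(5) − (2)(-2) = 9
P_8→P_1: (2)(3) − (0)(5) = 6
Σ = 176
Signed area = Σ/2 = 88 (positive ⇒ counter-clockwise traversal).

88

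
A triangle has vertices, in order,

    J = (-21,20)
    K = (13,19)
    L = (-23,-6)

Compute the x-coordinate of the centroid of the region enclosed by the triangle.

-31/3

Apply the surveyor's formula. First the cross-terms c_i = x_i·y_{i+1} − x_{i+1}·y_i:
  -659, 359, -586  ⇒  2A = -886, A = -443.
Then Σ (x_i + x_{i+1})·c_i = 27466, so x̄ = 27466 / (6·(-443)) = -31/3.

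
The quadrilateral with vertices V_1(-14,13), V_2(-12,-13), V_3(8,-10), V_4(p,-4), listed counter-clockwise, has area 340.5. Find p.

Write out the shoelace sum; only the two edges meeting at V_4 involve p:
2·Area = [(8·(-4) − p·(-10)) + (p·13 − (-14)·(-4))] + 562
       = 23·p + 474 = 681
⇒ p = 9.

9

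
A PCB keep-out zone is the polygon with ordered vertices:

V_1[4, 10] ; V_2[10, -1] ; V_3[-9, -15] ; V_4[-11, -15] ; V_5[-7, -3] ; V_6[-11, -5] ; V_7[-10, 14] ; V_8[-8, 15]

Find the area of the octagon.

372.5

V_1→V_2: (4)(-1) − (10)(10) = -104
V_2→V_3: (10)(-15) − (-9)(-1) = -159
V_3→V_4: (-9)(-15) − (-11)(-15) = -30
V_4→V_5: (-11)(-3) − (-7)(-15) = -72
V_5→V_6: (-7)(-5) − (-11)(-3) = 2
V_6→V_7: (-11)(14) − (-10)(-5) = -204
V_7→V_8: (-10)(15) − (-8)(14) = -38
V_8→V_1: (-8)(10) − (4)(15) = -140
Σ = -745
Area = |Σ|/2 = 372.5.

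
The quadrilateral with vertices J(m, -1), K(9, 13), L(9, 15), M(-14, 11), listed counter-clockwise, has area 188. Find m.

13

The doubled signed area Σ (x_i y_{i+1} − x_{i+1} y_i) is linear in m.
With m=0 it equals 350; the coefficient of m is 2 (from the two edges through J).
So 2·m + 350 = 2·188 = 376 ⇒ m = 13.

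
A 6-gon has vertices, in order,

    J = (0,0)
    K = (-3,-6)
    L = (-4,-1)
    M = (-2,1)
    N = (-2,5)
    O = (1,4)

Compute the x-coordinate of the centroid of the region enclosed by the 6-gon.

Apply Gauss's area formula. First the cross-terms c_i = x_i·y_{i+1} − x_{i+1}·y_i:
  0, -21, -6, -8, -13, 0  ⇒  2A = -48, A = -24.
Then Σ (x_i + x_{i+1})·c_i = 228, so x̄ = 228 / (6·(-24)) = -19/12.

-19/12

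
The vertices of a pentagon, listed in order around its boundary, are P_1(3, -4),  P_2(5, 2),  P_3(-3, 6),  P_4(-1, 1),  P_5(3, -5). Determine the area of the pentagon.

Apply the surveyor's formula: 2A = Σ (x_i·y_{i+1} − x_{i+1}·y_i), indices taken mod 5.
Σ = (26) + (36) + (3) + (2) + (3) = 70
Area = |Σ|/2 = 35.

35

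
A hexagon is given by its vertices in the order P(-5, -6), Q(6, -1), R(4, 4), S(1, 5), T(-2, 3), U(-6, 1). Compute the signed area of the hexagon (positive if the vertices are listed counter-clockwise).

77.5

Cross-terms: 41, 28, 16, 13, 16, 41  ⇒  Σ = 155
Signed area = Σ/2 = 77.5 (positive ⇒ counter-clockwise traversal).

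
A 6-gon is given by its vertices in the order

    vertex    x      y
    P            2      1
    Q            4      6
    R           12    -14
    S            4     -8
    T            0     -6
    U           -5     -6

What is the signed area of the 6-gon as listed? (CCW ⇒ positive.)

Σ = (8) + (-128) + (-40) + (-24) + (-30) + (7) = -207
Signed area = Σ/2 = -103.5 (negative ⇒ clockwise traversal).

-103.5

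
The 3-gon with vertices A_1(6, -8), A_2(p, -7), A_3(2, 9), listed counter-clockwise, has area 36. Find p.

Write out the shoelace sum; only the two edges meeting at A_2 involve p:
2·Area = [(6·(-7) − p·(-8)) + (p·9 − 2·(-7))] + -70
       = 17·p + -98 = 72
⇒ p = 10.

10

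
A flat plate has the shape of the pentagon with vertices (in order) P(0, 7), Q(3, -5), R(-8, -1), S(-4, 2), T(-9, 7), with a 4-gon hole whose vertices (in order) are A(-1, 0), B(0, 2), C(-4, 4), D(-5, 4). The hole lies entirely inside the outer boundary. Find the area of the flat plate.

Outer boundary:
Apply Gauss's area formula: 2A = Σ (x_i·y_{i+1} − x_{i+1}·y_i), indices taken mod 5.
Cross-terms: -21, -43, -20, -10, -63  ⇒  Σ = -157
Area = |Σ|/2 = 78.5.
Hole:
Apply the shoelace formula: 2A = Σ (x_i·y_{i+1} − x_{i+1}·y_i), indices taken mod 4.
Σ = (-2) + (8) + (4) + (4) = 14
Area = |Σ|/2 = 7.
Net area = 78.5 − 7 = 71.5.

71.5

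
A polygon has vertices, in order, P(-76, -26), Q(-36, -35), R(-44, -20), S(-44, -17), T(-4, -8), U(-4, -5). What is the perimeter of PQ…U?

180

|PQ| = √((40)² + (-9)²) = √1681 = 41
|QR| = √((-8)² + (15)²) = √289 = 17
|RS| = √((0)² + (3)²) = √9 = 3
|ST| = √((40)² + (9)²) = √1681 = 41
|TU| = √((0)² + (3)²) = √9 = 3
|UP| = √((-72)² + (-21)²) = √5625 = 75
Perimeter = 41 + 17 + 3 + 41 + 3 + 75 = 180.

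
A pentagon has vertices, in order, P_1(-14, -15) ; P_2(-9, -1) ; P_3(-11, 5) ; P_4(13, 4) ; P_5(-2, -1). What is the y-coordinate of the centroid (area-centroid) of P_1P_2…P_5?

Apply the shoelace formula. First the cross-terms c_i = x_i·y_{i+1} − x_{i+1}·y_i:
  -121, -56, -109, -5, 16  ⇒  2A = -275, A = -137.5.
Then Σ (y_i + y_{i+1})·c_i = 460, so ȳ = 460 / (6·(-137.5)) = -92/165.

-92/165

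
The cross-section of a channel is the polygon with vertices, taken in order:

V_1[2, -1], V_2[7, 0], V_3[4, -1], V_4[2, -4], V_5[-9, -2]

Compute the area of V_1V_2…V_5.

20.5

Cross-terms: 7, -7, -14, -40, 13  ⇒  Σ = -41
Area = |Σ|/2 = 20.5.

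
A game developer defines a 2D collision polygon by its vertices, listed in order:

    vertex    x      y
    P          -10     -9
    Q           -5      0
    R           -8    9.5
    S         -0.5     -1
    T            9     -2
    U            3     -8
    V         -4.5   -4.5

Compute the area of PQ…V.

Apply Gauss's area formula: 2A = Σ (x_i·y_{i+1} − x_{i+1}·y_i), indices taken mod 7.
Cross-terms: -45, -47.5, 12.75, 10, -66, -49.5, -4.5  ⇒  Σ = -189.75
Area = |Σ|/2 = 94.875.

94.875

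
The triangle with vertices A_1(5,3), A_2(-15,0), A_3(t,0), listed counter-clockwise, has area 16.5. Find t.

The doubled signed area Σ (x_i y_{i+1} − x_{i+1} y_i) is linear in t.
With t=0 it equals 45; the coefficient of t is 3 (from the two edges through A_3).
So 3·t + 45 = 2·16.5 = 33 ⇒ t = -4.

-4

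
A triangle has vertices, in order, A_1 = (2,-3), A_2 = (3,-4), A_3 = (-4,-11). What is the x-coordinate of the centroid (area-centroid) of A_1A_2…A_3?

1/3

Apply the surveyor's formula. First the cross-terms c_i = x_i·y_{i+1} − x_{i+1}·y_i:
  1, -49, 34  ⇒  2A = -14, A = -7.
Then Σ (x_i + x_{i+1})·c_i = -14, so x̄ = -14 / (6·(-7)) = 1/3.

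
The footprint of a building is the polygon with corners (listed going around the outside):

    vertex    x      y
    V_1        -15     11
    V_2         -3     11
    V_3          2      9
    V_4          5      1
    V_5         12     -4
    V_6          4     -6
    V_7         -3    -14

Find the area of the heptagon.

314.5

Apply the shoelace (surveyor's) formula: 2A = Σ (x_i·y_{i+1} − x_{i+1}·y_i), indices taken mod 7.
Σ = (-132) + (-49) + (-43) + (-32) + (-56) + (-74) + (-243) = -629
Area = |Σ|/2 = 314.5.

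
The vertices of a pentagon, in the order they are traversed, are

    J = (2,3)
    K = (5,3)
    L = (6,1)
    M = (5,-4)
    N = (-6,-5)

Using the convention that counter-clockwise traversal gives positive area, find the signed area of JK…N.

Apply Gauss's area formula: 2A = Σ (x_i·y_{i+1} − x_{i+1}·y_i), indices taken mod 5.
Σ = (-9) + (-13) + (-29) + (-49) + (-8) = -108
Signed area = Σ/2 = -54 (negative ⇒ clockwise traversal).

-54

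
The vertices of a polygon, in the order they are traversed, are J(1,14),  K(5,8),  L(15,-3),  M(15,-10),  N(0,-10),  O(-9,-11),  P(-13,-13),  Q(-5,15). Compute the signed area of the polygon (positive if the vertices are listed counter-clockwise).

-456.5

Apply the surveyor's formula: 2A = Σ (x_i·y_{i+1} − x_{i+1}·y_i), indices taken mod 8.
Cross-terms: -62, -135, -105, -150, -90, -26, -260, -85  ⇒  Σ = -913
Signed area = Σ/2 = -456.5 (negative ⇒ clockwise traversal).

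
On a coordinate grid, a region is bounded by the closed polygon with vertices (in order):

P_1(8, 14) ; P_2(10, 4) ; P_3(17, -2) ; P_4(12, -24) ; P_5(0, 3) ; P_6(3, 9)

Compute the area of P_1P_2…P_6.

291.5

Apply the shoelace (surveyor's) formula: 2A = Σ (x_i·y_{i+1} − x_{i+1}·y_i), indices taken mod 6.
Σ = (-108) + (-88) + (-384) + (36) + (-9) + (-30) = -583
Area = |Σ|/2 = 291.5.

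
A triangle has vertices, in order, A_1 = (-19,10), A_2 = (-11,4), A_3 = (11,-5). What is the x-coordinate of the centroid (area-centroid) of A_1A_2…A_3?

-19/3

Apply the shoelace formula. First the cross-terms c_i = x_i·y_{i+1} − x_{i+1}·y_i:
  34, 11, 15  ⇒  2A = 60, A = 30.
Then Σ (x_i + x_{i+1})·c_i = -1140, so x̄ = -1140 / (6·30) = -19/3.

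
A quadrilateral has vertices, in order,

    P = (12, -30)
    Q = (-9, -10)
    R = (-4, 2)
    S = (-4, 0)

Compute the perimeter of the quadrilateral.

78

|PQ| = √((-21)² + (20)²) = √841 = 29
|QR| = √((5)² + (12)²) = √169 = 13
|RS| = √((0)² + (-2)²) = √4 = 2
|SP| = √((16)² + (-30)²) = √1156 = 34
Perimeter = 29 + 13 + 2 + 34 = 78.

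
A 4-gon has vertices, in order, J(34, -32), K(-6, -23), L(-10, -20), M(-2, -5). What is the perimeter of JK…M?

|JK| = √((-40)² + (9)²) = √1681 = 41
|KL| = √((-4)² + (3)²) = √25 = 5
|LM| = √((8)² + (15)²) = √289 = 17
|MJ| = √((36)² + (-27)²) = √2025 = 45
Perimeter = 41 + 5 + 17 + 45 = 108.

108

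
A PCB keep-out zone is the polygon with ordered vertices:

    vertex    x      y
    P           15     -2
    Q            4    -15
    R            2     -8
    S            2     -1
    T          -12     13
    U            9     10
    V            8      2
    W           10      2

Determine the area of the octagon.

272

Apply the shoelace (surveyor's) formula: 2A = Σ (x_i·y_{i+1} − x_{i+1}·y_i), indices taken mod 8.
P→Q: (15)(-15) − (4)(-2) = -217
Q→R: (4)(-8) − (2)(-15) = -2
R→S: (2)(-1) − (2)(-8) = 14
S→T: (2)(13) − (-12)(-1) = 14
T→U: (-12)(10) − (9)(13) = -237
U→V: (9)(2) − (8)(10) = -62
V→W: (8)(2) − (10)(2) = -4
W→P: (10)(-2) − (15)(2) = -50
Σ = -544
Area = |Σ|/2 = 272.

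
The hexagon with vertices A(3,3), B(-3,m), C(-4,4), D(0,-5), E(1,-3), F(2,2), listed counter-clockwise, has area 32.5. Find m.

5

Write out the shoelace sum; only the two edges meeting at B involve m:
2·Area = [(3·m − (-3)·3) + ((-3)·4 − (-4)·m)] + 33
       = 7·m + 30 = 65
⇒ m = 5.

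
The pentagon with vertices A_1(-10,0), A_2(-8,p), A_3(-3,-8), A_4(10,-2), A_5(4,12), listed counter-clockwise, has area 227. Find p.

Write out the shoelace sum; only the two edges meeting at A_2 involve p:
2·Area = [((-10)·p − (-8)·0) + ((-8)·(-8) − (-3)·p)] + 334
       = -7·p + 398 = 454
⇒ p = -8.

-8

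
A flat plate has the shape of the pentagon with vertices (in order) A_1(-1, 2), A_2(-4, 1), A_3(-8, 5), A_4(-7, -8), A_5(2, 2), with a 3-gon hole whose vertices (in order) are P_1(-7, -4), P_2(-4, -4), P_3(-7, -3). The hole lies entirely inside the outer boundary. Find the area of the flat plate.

49.5

Outer boundary:
Apply the shoelace (surveyor's) formula: 2A = Σ (x_i·y_{i+1} − x_{i+1}·y_i), indices taken mod 5.
Cross-terms: 7, -12, 99, 2, 6  ⇒  Σ = 102
Area = |Σ|/2 = 51.
Hole:
Σ = (12) + (-16) + (7) = 3
Area = |Σ|/2 = 1.5.
Net area = 51 − 1.5 = 49.5.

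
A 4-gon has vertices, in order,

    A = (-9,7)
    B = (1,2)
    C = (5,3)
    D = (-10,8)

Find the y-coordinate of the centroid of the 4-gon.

Apply the shoelace (surveyor's) formula. First the cross-terms c_i = x_i·y_{i+1} − x_{i+1}·y_i:
  -25, -7, 70, 2  ⇒  2A = 40, A = 20.
Then Σ (y_i + y_{i+1})·c_i = 540, so ȳ = 540 / (6·20) = 4.5.

4.5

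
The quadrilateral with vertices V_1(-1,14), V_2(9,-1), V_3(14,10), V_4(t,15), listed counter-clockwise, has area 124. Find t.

11

The doubled signed area Σ (x_i y_{i+1} − x_{i+1} y_i) is linear in t.
With t=0 it equals 204; the coefficient of t is 4 (from the two edges through V_4).
So 4·t + 204 = 2·124 = 248 ⇒ t = 11.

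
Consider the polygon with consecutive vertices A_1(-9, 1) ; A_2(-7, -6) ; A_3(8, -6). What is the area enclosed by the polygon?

52.5

Cross-terms: 61, 90, -46  ⇒  Σ = 105
Area = |Σ|/2 = 52.5.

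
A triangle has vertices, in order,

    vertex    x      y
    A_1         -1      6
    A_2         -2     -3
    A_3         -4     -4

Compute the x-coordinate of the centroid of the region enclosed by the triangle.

Apply Gauss's area formula. First the cross-terms c_i = x_i·y_{i+1} − x_{i+1}·y_i:
  15, -4, -28  ⇒  2A = -17, A = -8.5.
Then Σ (x_i + x_{i+1})·c_i = 119, so x̄ = 119 / (6·(-8.5)) = -7/3.

-7/3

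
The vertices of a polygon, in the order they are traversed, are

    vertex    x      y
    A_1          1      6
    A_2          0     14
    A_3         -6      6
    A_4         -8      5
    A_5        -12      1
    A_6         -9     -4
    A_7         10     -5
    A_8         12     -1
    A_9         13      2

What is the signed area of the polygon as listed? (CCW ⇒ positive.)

236.5

Σ = (14) + (84) + (18) + (52) + (57) + (85) + (50) + (37) + (76) = 473
Signed area = Σ/2 = 236.5 (positive ⇒ counter-clockwise traversal).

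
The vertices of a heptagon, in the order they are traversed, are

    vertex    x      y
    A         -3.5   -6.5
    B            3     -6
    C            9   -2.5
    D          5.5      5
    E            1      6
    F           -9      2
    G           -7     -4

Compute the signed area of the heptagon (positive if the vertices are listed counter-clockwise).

155.625

Apply Gauss's area formula: 2A = Σ (x_i·y_{i+1} − x_{i+1}·y_i), indices taken mod 7.
A→B: (-3.5)(-6) − (3)(-6.5) = 40.5
B→C: (3)(-2.5) − (9)(-6) = 46.5
C→D: (9)(5) − (5.5)(-2.5) = 58.75
D→E: (5.5)(6) − (1)(5) = 28
E→F: (1)(2) − (-9)(6) = 56
F→G: (-9)(-4) − (-7)(2) = 50
G→A: (-7)(-6.5) − (-3.5)(-4) = 31.5
Σ = 311.25
Signed area = Σ/2 = 155.625 (positive ⇒ counter-clockwise traversal).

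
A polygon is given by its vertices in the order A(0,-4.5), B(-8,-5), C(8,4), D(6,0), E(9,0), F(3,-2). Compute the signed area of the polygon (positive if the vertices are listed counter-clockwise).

-41.75

Apply the surveyor's formula: 2A = Σ (x_i·y_{i+1} − x_{i+1}·y_i), indices taken mod 6.
Cross-terms: -36, 8, -24, 0, -18, -13.5  ⇒  Σ = -83.5
Signed area = Σ/2 = -41.75 (negative ⇒ clockwise traversal).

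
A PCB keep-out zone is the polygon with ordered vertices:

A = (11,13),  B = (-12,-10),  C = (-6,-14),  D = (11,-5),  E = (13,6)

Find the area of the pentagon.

286

Apply the shoelace formula: 2A = Σ (x_i·y_{i+1} − x_{i+1}·y_i), indices taken mod 5.
Σ = (46) + (108) + (184) + (131) + (103) = 572
Area = |Σ|/2 = 286.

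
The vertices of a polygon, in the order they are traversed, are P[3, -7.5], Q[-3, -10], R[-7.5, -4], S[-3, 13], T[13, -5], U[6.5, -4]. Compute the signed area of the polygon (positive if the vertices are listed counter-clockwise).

-217.625

Σ = (-52.5) + (-63) + (-109.5) + (-154) + (-19.5) + (-36.75) = -435.25
Signed area = Σ/2 = -217.625 (negative ⇒ clockwise traversal).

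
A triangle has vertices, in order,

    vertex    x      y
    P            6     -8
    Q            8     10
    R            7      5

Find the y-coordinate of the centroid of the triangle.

Apply the shoelace formula. First the cross-terms c_i = x_i·y_{i+1} − x_{i+1}·y_i:
  124, -30, -86  ⇒  2A = 8, A = 4.
Then Σ (y_i + y_{i+1})·c_i = 56, so ȳ = 56 / (6·4) = 7/3.

7/3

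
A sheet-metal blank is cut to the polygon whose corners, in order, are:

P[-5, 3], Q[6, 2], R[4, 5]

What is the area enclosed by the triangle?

Cross-terms: -28, 22, 37  ⇒  Σ = 31
Area = |Σ|/2 = 15.5.

15.5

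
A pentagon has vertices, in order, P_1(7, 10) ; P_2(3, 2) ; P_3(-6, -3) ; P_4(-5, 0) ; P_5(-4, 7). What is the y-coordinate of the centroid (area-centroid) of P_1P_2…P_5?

159/38

Apply the shoelace (surveyor's) formula. First the cross-terms c_i = x_i·y_{i+1} − x_{i+1}·y_i:
  -16, 3, -15, -35, -89  ⇒  2A = -152, A = -76.
Then Σ (y_i + y_{i+1})·c_i = -1908, so ȳ = -1908 / (6·(-76)) = 159/38.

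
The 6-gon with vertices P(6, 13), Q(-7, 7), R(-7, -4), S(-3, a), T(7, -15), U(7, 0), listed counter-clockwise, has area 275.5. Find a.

The doubled signed area Σ (x_i y_{i+1} − x_{i+1} y_i) is linear in a.
With a=0 it equals 439; the coefficient of a is -14 (from the two edges through S).
So -14·a + 439 = 2·275.5 = 551 ⇒ a = -8.

-8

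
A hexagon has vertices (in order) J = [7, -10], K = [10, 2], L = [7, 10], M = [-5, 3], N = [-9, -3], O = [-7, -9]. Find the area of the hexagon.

Apply Gauss's area formula: 2A = Σ (x_i·y_{i+1} − x_{i+1}·y_i), indices taken mod 6.
Σ = (114) + (86) + (71) + (42) + (60) + (133) = 506
Area = |Σ|/2 = 253.

253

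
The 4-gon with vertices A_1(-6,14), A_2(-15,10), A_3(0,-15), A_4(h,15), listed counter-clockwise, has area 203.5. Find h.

-2

Write out the shoelace sum; only the two edges meeting at A_4 involve h:
2·Area = [(0·15 − h·(-15)) + (h·14 − (-6)·15)] + 375
       = 29·h + 465 = 407
⇒ h = -2.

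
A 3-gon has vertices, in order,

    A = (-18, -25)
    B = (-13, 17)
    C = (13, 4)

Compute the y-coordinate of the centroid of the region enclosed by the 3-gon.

-4/3

Apply Gauss's area formula. First the cross-terms c_i = x_i·y_{i+1} − x_{i+1}·y_i:
  -631, -273, -253  ⇒  2A = -1157, A = -578.5.
Then Σ (y_i + y_{i+1})·c_i = 4628, so ȳ = 4628 / (6·(-578.5)) = -4/3.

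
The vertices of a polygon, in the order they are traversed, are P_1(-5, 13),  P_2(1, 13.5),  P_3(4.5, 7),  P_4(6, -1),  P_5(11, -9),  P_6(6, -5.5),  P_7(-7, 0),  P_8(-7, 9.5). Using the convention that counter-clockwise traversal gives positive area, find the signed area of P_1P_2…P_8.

Apply the shoelace formula: 2A = Σ (x_i·y_{i+1} − x_{i+1}·y_i), indices taken mod 8.
P_1→P_2: (-5)(13.5) − (1)(13) = -80.5
P_2→P_3: (1)(7) − (4.5)(13.5) = -53.75
P_3→P_4: (4.5)(-1) − (6)(7) = -46.5
P_4→P_5: (6)(-9) − (11)(-1) = -43
P_5→P_6: (11)(-5.5) − (6)(-9) = -6.5
P_6→P_7: (6)(0) − (-7)(-5.5) = -38.5
P_7→P_8: (-7)(9.5) − (-7)(0) = -66.5
P_8→P_1: (-7)(13) − (-5)(9.5) = -43.5
Σ = -378.75
Signed area = Σ/2 = -189.375 (negative ⇒ clockwise traversal).

-189.375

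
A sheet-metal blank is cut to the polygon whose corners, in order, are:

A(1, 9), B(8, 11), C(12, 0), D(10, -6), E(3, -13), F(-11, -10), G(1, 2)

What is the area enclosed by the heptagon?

277.5

Apply Gauss's area formula: 2A = Σ (x_i·y_{i+1} − x_{i+1}·y_i), indices taken mod 7.
A→B: (1)(11) − (8)(9) = -61
B→C: (8)(0) − (12)(11) = -132
C→D: (12)(-6) − (10)(0) = -72
D→E: (10)(-13) − (3)(-6) = -112
E→F: (3)(-10) − (-11)(-13) = -173
F→G: (-11)(2) − (1)(-10) = -12
G→A: (1)(9) − (1)(2) = 7
Σ = -555
Area = |Σ|/2 = 277.5.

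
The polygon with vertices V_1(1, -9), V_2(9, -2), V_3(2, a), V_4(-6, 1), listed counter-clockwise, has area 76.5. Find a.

1

Write out the shoelace sum; only the two edges meeting at V_3 involve a:
2·Area = [(9·a − 2·(-2)) + (2·1 − (-6)·a)] + 132
       = 15·a + 138 = 153
⇒ a = 1.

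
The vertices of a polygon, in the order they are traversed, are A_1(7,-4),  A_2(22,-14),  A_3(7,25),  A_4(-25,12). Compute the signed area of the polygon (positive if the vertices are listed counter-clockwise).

681.5

Apply the shoelace formula: 2A = Σ (x_i·y_{i+1} − x_{i+1}·y_i), indices taken mod 4.
A_1→A_2: (7)(-14) − (22)(-4) = -10
A_2→A_3: (22)(25) − (7)(-14) = 648
A_3→A_4: (7)(12) − (-25)(25) = 709
A_4→A_1: (-25)(-4) − (7)(12) = 16
Σ = 1363
Signed area = Σ/2 = 681.5 (positive ⇒ counter-clockwise traversal).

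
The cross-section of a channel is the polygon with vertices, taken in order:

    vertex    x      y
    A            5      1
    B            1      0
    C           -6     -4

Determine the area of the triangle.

Apply the surveyor's formula: 2A = Σ (x_i·y_{i+1} − x_{i+1}·y_i), indices taken mod 3.
Σ = (-1) + (-4) + (14) = 9
Area = |Σ|/2 = 4.5.

4.5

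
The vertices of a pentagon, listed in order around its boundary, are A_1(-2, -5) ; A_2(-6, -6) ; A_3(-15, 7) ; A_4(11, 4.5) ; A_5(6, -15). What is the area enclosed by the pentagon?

Σ = (-18) + (-132) + (-144.5) + (-192) + (-60) = -546.5
Area = |Σ|/2 = 273.25.

273.25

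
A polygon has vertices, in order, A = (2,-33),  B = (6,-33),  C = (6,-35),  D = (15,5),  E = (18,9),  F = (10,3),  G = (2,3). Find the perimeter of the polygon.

|AB| = √((4)² + (0)²) = √16 = 4
|BC| = √((0)² + (-2)²) = √4 = 2
|CD| = √((9)² + (40)²) = √1681 = 41
|DE| = √((3)² + (4)²) = √25 = 5
|EF| = √((-8)² + (-6)²) = √100 = 10
|FG| = √((-8)² + (0)²) = √64 = 8
|GA| = √((0)² + (-36)²) = √1296 = 36
Perimeter = 4 + 2 + 41 + 5 + 10 + 8 + 36 = 106.

106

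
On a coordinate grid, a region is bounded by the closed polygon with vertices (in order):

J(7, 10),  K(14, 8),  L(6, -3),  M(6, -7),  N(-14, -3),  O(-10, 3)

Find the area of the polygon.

253.5

Apply Gauss's area formula: 2A = Σ (x_i·y_{i+1} − x_{i+1}·y_i), indices taken mod 6.
Σ = (-84) + (-90) + (-24) + (-116) + (-72) + (-121) = -507
Area = |Σ|/2 = 253.5.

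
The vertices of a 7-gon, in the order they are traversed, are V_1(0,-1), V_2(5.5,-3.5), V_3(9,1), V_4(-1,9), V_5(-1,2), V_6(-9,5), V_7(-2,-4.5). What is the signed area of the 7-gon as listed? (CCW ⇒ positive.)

Apply the surveyor's formula: 2A = Σ (x_i·y_{i+1} − x_{i+1}·y_i), indices taken mod 7.
Cross-terms: 5.5, 37, 82, 7, 13, 50.5, 2  ⇒  Σ = 197
Signed area = Σ/2 = 98.5 (positive ⇒ counter-clockwise traversal).

98.5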